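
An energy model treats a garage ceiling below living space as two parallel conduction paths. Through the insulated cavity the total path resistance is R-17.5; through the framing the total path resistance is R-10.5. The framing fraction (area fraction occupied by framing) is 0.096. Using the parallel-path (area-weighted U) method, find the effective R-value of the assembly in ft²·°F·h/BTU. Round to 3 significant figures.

16.4 ft²·°F·h/BTU

U_eff = 0.904/17.5 + 0.096/10.5 = 0.05166 + 0.009143 = 0.0608
R_eff = 1/U_eff = 16.45 ft²·°F·h/BTU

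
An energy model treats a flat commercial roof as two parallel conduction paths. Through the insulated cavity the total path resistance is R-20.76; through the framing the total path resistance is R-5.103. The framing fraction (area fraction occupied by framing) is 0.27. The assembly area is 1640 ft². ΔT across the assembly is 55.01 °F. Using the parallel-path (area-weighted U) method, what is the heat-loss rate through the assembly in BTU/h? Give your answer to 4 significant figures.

7946 BTU/h

U_eff = 0.73/20.76 + 0.27/5.103 = 0.035164 + 0.05291 = 0.088074
R_eff = 1/U_eff = 11.354 ft²·°F·h/BTU
Q = 1640 × 55.01 / 11.354 = 7945.7 BTU/h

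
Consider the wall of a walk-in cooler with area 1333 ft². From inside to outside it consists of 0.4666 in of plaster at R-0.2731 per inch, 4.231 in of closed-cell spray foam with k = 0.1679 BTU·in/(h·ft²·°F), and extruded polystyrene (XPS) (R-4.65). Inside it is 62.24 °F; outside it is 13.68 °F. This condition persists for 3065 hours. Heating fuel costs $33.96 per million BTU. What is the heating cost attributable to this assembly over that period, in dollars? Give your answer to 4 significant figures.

224.8 dollars

0.4666 × 0.2731 = 0.12743
4.231/0.1679 = 25.2
R_total = 0.12743 + 25.2 + 4.65 = 29.977 ft²·°F·h/BTU
Q = 1333 × (62.24 − 13.68) / 29.977 = 2159.3 BTU/h
E = 2159.3 × 3065 = 6618400 BTU
Cost = 6618400/10⁶ × 33.96 = $224.76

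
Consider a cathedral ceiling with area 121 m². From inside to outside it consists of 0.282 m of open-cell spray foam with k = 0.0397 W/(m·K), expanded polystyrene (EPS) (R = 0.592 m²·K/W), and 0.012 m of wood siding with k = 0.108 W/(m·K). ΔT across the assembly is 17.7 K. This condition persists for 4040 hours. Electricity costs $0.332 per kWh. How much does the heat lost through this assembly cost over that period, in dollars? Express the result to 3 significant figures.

368 dollars

0.282/0.0397 = 7.103
0.012/0.108 = 0.1111
R_total = 7.103 + 0.592 + 0.1111 = 7.806 m²·K/W
Q = 121 × 17.7 / 7.806 = 274.4 W
E = 274.4 W × 4040 h / 1000 = 1108 kWh
Cost = 1108 × 0.332 = $368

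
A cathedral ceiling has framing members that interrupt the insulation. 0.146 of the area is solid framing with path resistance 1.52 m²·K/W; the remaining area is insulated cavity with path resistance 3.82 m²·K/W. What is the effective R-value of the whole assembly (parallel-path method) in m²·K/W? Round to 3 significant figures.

3.13 m²·K/W

U_eff = 0.854/3.82 + 0.146/1.52 = 0.2236 + 0.09605 = 0.3196
R_eff = 1/U_eff = 3.129 m²·K/W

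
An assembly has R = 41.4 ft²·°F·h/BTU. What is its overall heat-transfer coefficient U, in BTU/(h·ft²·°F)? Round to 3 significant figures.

0.0242 BTU/(h·ft²·°F)

U = 1/R = 1/41.4 = 0.02415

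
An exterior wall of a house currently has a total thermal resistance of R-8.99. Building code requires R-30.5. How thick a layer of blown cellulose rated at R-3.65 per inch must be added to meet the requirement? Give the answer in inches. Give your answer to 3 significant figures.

5.89 in

ΔR = 30.5 − 8.99 = 21.51 ft²·°F·h/BTU
L = ΔR / (R/in) = 21.51/3.65 = 5.893 in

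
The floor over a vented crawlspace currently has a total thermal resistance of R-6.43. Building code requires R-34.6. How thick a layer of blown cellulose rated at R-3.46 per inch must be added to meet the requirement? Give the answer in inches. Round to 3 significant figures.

ΔR = 34.6 − 6.43 = 28.17 ft²·°F·h/BTU
L = ΔR / (R/in) = 28.17/3.46 = 8.142 in

8.14 in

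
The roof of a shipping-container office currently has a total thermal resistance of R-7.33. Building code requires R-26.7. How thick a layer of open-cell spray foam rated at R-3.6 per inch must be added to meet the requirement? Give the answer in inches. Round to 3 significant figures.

ΔR = 26.7 − 7.33 = 19.37 ft²·°F·h/BTU
L = ΔR / (R/in) = 19.37/3.6 = 5.381 in

5.38 in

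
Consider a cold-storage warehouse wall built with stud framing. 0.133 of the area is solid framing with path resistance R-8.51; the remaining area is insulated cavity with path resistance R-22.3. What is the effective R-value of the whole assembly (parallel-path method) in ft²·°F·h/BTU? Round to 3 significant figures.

U_eff = 0.867/22.3 + 0.133/8.51 = 0.03888 + 0.01563 = 0.05451
R_eff = 1/U_eff = 18.35 ft²·°F·h/BTU

18.3 ft²·°F·h/BTU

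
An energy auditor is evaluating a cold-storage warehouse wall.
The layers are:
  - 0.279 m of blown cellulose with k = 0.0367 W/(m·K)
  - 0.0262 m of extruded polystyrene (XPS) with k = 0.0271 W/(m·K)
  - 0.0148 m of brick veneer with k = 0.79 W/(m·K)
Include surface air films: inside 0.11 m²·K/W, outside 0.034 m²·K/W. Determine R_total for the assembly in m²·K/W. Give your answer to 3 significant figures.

8.73 m²·K/W

0.279/0.0367 = 7.602
0.0262/0.0271 = 0.9668
0.0148/0.79 = 0.01873
R_total = 0.11 + 7.602 + 0.9668 + 0.01873 + 0.034 = 8.732 m²·K/W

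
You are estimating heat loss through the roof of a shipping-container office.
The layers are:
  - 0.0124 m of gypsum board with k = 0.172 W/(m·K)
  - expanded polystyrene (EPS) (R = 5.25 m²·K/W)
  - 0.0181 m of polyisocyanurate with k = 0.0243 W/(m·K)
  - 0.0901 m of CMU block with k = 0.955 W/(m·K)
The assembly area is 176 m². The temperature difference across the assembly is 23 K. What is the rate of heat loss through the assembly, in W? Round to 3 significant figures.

657 W

0.0124/0.172 = 0.07209
0.0181/0.0243 = 0.7449
0.0901/0.955 = 0.09435
R_total = 0.07209 + 5.25 + 0.7449 + 0.09435 = 6.161 m²·K/W
Q = A·ΔT/R = 176 × 23 / 6.161 = 657 W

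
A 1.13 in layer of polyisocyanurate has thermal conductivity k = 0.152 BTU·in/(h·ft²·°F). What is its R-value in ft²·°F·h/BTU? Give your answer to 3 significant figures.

7.43 ft²·°F·h/BTU

R = L/k = 1.13/0.152 = 7.434 ft²·°F·h/BTU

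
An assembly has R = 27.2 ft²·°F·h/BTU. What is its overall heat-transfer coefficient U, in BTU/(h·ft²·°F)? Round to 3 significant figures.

0.0368 BTU/(h·ft²·°F)

U = 1/R = 1/27.2 = 0.03676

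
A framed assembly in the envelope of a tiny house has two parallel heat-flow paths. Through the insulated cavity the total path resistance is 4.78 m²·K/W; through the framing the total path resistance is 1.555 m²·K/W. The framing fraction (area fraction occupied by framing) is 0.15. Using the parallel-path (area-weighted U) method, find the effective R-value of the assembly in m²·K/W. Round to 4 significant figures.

U_eff = 0.85/4.78 + 0.15/1.555 = 0.17782 + 0.096463 = 0.27429
R_eff = 1/U_eff = 3.6458 m²·K/W

3.646 m²·K/W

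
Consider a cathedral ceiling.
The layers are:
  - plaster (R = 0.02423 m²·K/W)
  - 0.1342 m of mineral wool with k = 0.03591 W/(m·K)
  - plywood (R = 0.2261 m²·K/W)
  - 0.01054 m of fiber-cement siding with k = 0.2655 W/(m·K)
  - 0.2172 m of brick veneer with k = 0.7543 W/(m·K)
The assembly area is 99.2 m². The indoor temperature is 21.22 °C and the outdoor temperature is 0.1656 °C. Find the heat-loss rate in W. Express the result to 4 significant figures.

484.0 W

0.1342/0.03591 = 3.7371
0.01054/0.2655 = 0.039699
0.2172/0.7543 = 0.28795
R_total = 0.02423 + 3.7371 + 0.2261 + 0.039699 + 0.28795 = 4.3151 m²·K/W
Q = A·ΔT/R = 99.2 × (21.22 − 0.1656) / 4.3151 = 484.02 W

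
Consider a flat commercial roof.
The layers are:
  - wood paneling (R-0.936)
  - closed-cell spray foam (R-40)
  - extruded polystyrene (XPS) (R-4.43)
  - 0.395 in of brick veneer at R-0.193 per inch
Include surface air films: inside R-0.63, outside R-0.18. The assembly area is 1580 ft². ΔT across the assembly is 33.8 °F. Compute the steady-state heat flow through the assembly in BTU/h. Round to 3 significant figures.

1150 BTU/h

0.395 × 0.193 = 0.07624
R_total = 0.63 + 0.936 + 40 + 4.43 + 0.07624 + 0.18 = 46.25 ft²·°F·h/BTU
Q = A·ΔT/R = 1580 × 33.8 / 46.25 = 1155 BTU/h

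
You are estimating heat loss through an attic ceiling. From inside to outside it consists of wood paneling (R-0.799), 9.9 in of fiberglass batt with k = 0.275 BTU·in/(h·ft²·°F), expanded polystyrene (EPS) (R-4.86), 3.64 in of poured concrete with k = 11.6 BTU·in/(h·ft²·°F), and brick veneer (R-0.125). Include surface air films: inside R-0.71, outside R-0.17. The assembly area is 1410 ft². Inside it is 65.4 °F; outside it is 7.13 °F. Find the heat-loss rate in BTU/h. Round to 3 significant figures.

1910 BTU/h

9.9/0.275 = 36
3.64/11.6 = 0.3138
R_total = 0.71 + 0.799 + 36 + 4.86 + 0.3138 + 0.125 + 0.17 = 42.98 ft²·°F·h/BTU
Q = A·ΔT/R = 1410 × (65.4 − 7.13) / 42.98 = 1912 BTU/h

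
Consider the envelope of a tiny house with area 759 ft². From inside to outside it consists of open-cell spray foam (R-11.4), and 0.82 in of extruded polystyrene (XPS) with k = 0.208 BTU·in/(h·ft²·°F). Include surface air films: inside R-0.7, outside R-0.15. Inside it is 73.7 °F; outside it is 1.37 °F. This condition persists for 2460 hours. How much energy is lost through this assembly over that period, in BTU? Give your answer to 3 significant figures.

8340000 BTU

0.82/0.208 = 3.942
R_total = 0.7 + 11.4 + 3.942 + 0.15 = 16.19 ft²·°F·h/BTU
Q = 759 × (73.7 − 1.37) / 16.19 = 3390 BTU/h
E = 3390 × 2460 = 8340000 BTU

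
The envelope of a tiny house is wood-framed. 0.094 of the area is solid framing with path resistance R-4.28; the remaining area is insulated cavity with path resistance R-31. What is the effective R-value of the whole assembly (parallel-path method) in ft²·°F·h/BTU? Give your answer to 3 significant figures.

U_eff = 0.906/31 + 0.094/4.28 = 0.02923 + 0.02196 = 0.05119
R_eff = 1/U_eff = 19.54 ft²·°F·h/BTU

19.5 ft²·°F·h/BTU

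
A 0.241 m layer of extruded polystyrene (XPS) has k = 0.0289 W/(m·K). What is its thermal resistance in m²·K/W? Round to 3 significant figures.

R = L/k = 0.241/0.0289 = 8.339 m²·K/W

8.34 m²·K/W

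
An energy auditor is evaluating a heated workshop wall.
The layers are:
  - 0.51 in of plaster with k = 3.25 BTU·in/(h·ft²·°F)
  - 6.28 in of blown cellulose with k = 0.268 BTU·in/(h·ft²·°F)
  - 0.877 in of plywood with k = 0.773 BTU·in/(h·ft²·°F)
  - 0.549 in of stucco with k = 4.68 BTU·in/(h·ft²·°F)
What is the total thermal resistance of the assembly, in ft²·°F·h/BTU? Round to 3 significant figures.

24.8 ft²·°F·h/BTU

0.51/3.25 = 0.1569
6.28/0.268 = 23.43
0.877/0.773 = 1.135
0.549/4.68 = 0.1173
R_total = 0.1569 + 23.43 + 1.135 + 0.1173 = 24.84 ft²·°F·h/BTU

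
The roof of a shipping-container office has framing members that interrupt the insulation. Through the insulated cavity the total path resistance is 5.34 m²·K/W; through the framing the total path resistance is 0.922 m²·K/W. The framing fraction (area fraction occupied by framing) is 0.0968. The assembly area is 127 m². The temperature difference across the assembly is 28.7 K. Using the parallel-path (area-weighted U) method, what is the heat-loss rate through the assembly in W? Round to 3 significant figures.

999 W

U_eff = 0.9032/5.34 + 0.0968/0.922 = 0.1691 + 0.105 = 0.2741
R_eff = 1/U_eff = 3.648 m²·K/W
Q = 127 × 28.7 / 3.648 = 999.2 W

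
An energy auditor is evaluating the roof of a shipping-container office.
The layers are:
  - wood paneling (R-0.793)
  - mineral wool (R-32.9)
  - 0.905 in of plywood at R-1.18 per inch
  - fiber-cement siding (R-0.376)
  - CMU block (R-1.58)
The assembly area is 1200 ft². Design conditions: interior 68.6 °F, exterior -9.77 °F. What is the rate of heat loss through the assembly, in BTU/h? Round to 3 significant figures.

0.905 × 1.18 = 1.068
R_total = 0.793 + 32.9 + 1.068 + 0.376 + 1.58 = 36.72 ft²·°F·h/BTU
Q = A·ΔT/R = 1200 × (68.6 − (-9.77)) / 36.72 = 2561 BTU/h

2560 BTU/h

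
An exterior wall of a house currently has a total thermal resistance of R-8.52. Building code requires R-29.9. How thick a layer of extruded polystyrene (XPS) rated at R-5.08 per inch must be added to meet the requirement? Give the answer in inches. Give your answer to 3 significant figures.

ΔR = 29.9 − 8.52 = 21.38 ft²·°F·h/BTU
L = ΔR / (R/in) = 21.38/5.08 = 4.209 in

4.21 in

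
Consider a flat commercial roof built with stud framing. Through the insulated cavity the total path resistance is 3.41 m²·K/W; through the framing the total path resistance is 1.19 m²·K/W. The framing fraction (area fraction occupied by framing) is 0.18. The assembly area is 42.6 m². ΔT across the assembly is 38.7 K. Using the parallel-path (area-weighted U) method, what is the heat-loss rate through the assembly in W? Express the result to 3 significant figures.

U_eff = 0.82/3.41 + 0.18/1.19 = 0.2405 + 0.1513 = 0.3917
R_eff = 1/U_eff = 2.553 m²·K/W
Q = 42.6 × 38.7 / 2.553 = 645.8 W

646 W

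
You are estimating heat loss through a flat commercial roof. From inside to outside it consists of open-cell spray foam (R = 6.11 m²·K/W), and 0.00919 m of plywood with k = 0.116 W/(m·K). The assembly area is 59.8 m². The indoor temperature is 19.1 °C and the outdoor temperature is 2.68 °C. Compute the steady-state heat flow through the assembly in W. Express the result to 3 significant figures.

0.00919/0.116 = 0.07922
R_total = 6.11 + 0.07922 = 6.189 m²·K/W
Q = A·ΔT/R = 59.8 × (19.1 − 2.68) / 6.189 = 158.6 W

159 W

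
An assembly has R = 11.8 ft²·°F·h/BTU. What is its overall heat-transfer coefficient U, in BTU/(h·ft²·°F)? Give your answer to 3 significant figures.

U = 1/R = 1/11.8 = 0.08475

0.0847 BTU/(h·ft²·°F)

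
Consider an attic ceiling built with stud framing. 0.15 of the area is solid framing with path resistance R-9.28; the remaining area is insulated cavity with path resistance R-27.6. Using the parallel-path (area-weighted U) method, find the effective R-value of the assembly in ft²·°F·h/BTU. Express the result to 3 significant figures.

U_eff = 0.85/27.6 + 0.15/9.28 = 0.0308 + 0.01616 = 0.04696
R_eff = 1/U_eff = 21.29 ft²·°F·h/BTU

21.3 ft²·°F·h/BTU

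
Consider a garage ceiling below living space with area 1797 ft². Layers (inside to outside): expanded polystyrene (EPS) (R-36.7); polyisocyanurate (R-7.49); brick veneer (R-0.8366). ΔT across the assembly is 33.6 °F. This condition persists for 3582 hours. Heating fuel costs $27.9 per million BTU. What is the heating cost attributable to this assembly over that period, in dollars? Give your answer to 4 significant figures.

134.0 dollars

R_total = 36.7 + 7.49 + 0.8366 = 45.027 ft²·°F·h/BTU
Q = 1797 × 33.6 / 45.027 = 1341 BTU/h
E = 1341 × 3582 = 4803300 BTU
Cost = 4803300/10⁶ × 27.9 = $134.01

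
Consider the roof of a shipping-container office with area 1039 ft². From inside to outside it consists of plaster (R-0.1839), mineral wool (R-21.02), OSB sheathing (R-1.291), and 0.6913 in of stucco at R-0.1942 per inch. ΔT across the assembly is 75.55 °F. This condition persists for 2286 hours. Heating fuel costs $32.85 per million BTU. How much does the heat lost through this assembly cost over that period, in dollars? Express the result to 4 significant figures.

0.6913 × 0.1942 = 0.13425
R_total = 0.1839 + 21.02 + 1.291 + 0.13425 = 22.629 ft²·°F·h/BTU
Q = 1039 × 75.55 / 22.629 = 3468.8 BTU/h
E = 3468.8 × 2286 = 7929700 BTU
Cost = 7929700/10⁶ × 32.85 = $260.49

260.5 dollars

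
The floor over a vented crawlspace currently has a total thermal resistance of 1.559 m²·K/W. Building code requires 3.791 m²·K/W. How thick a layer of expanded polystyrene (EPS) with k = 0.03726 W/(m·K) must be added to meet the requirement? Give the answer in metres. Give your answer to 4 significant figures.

ΔR = 3.791 − 1.559 = 2.232 m²·K/W
L = ΔR × k = 2.232 × 0.03726 = 0.083164 m

0.08316 m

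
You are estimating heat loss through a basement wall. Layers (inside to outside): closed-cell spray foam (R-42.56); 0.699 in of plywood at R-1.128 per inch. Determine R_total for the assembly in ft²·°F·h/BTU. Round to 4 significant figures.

43.35 ft²·°F·h/BTU

0.699 × 1.128 = 0.78847
R_total = 42.56 + 0.78847 = 43.348 ft²·°F·h/BTU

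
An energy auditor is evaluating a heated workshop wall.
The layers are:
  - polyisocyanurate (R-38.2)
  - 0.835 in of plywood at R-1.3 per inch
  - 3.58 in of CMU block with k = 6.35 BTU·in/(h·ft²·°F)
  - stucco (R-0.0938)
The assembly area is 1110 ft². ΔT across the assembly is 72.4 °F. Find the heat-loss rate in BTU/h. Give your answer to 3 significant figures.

0.835 × 1.3 = 1.085
3.58/6.35 = 0.5638
R_total = 38.2 + 1.085 + 0.5638 + 0.0938 = 39.94 ft²·°F·h/BTU
Q = A·ΔT/R = 1110 × 72.4 / 39.94 = 2012 BTU/h

2010 BTU/h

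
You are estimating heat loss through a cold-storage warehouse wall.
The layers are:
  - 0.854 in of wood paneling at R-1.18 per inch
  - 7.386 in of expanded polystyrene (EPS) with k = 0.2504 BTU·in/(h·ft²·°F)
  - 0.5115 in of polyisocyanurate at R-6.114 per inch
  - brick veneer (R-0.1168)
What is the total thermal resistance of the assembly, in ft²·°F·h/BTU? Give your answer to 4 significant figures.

0.854 × 1.18 = 1.0077
7.386/0.2504 = 29.497
0.5115 × 6.114 = 3.1273
R_total = 1.0077 + 29.497 + 3.1273 + 0.1168 = 33.749 ft²·°F·h/BTU

33.75 ft²·°F·h/BTU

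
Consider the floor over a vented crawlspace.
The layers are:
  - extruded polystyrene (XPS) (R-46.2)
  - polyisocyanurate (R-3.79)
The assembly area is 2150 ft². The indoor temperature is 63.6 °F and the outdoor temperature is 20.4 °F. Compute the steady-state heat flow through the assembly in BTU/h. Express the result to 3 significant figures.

R_total = 46.2 + 3.79 = 49.99 ft²·°F·h/BTU
Q = A·ΔT/R = 2150 × (63.6 − 20.4) / 49.99 = 1858 BTU/h

1860 BTU/h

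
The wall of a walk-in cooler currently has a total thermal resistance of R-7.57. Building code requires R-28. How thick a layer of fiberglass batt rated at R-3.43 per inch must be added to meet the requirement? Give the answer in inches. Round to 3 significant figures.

ΔR = 28 − 7.57 = 20.43 ft²·°F·h/BTU
L = ΔR / (R/in) = 20.43/3.43 = 5.956 in

5.96 in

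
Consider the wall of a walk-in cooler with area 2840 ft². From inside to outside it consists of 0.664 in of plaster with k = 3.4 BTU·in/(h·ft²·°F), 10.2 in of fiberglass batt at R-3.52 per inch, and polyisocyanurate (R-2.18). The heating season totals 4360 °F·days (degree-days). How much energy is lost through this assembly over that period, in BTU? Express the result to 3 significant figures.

7760000 BTU

0.664/3.4 = 0.1953
10.2 × 3.52 = 35.9
R_total = 0.1953 + 35.9 + 2.18 = 38.28 ft²·°F·h/BTU
E = A × HDD × 24 / R = 2840 × 4360 × 24 / 38.28 = 7763000 BTU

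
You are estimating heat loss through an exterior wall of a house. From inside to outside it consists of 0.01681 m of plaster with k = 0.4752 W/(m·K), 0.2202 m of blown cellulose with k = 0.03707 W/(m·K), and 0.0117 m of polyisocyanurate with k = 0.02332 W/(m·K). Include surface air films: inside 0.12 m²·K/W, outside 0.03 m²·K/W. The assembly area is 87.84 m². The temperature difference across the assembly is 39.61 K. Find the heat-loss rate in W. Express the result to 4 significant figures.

0.01681/0.4752 = 0.035375
0.2202/0.03707 = 5.9401
0.0117/0.02332 = 0.50172
R_total = 0.12 + 0.035375 + 5.9401 + 0.50172 + 0.03 = 6.6272 m²·K/W
Q = A·ΔT/R = 87.84 × 39.61 / 6.6272 = 525.01 W

525.0 W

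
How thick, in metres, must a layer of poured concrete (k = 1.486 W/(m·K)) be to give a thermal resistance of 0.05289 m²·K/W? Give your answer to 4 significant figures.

0.07859 m

L = R·k = 0.05289 × 1.486 = 0.078595 m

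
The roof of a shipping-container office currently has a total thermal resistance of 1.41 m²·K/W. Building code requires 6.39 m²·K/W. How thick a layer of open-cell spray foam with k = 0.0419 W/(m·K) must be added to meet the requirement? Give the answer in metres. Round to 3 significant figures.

0.209 m

ΔR = 6.39 − 1.41 = 4.98 m²·K/W
L = ΔR × k = 4.98 × 0.0419 = 0.2087 m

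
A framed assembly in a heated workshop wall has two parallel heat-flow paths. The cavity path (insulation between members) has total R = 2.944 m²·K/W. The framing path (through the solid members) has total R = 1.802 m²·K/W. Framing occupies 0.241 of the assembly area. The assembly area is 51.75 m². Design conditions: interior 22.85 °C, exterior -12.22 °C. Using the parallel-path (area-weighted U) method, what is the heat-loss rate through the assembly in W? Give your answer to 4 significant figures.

710.6 W

U_eff = 0.759/2.944 + 0.241/1.802 = 0.25781 + 0.13374 = 0.39155
R_eff = 1/U_eff = 2.5539 m²·K/W
Q = 51.75 × (22.85 − (-12.22)) / 2.5539 = 710.62 W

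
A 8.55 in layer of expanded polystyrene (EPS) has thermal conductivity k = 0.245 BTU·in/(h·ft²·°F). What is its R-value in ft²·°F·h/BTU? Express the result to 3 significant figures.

34.9 ft²·°F·h/BTU

R = L/k = 8.55/0.245 = 34.9 ft²·°F·h/BTU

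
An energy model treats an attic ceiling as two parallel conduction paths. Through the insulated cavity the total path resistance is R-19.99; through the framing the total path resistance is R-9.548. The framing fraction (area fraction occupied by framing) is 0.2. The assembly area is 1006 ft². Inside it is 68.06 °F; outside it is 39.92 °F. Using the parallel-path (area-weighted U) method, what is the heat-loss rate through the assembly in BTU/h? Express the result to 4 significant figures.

1726 BTU/h

U_eff = 0.8/19.99 + 0.2/9.548 = 0.04002 + 0.020947 = 0.060967
R_eff = 1/U_eff = 16.402 ft²·°F·h/BTU
Q = 1006 × (68.06 − 39.92) / 16.402 = 1725.9 BTU/h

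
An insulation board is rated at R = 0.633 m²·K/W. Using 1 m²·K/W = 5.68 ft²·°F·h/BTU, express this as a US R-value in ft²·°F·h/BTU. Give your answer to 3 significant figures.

R_US = 0.633 × 5.68 = 3.595

3.60 ft²·°F·h/BTU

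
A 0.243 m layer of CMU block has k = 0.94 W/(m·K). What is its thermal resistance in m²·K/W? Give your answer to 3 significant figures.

0.259 m²·K/W

R = L/k = 0.243/0.94 = 0.2585 m²·K/W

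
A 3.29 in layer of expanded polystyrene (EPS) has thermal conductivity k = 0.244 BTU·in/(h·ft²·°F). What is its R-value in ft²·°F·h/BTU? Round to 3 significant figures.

13.5 ft²·°F·h/BTU

R = L/k = 3.29/0.244 = 13.48 ft²·°F·h/BTU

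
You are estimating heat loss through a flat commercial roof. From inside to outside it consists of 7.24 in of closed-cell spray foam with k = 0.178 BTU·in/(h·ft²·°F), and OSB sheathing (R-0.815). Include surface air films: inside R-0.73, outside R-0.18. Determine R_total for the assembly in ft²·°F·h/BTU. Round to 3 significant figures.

7.24/0.178 = 40.67
R_total = 0.73 + 40.67 + 0.815 + 0.18 = 42.4 ft²·°F·h/BTU

42.4 ft²·°F·h/BTU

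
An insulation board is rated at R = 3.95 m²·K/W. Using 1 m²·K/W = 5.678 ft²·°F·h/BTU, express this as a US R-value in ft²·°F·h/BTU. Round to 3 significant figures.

R_US = 3.95 × 5.678 = 22.43

22.4 ft²·°F·h/BTU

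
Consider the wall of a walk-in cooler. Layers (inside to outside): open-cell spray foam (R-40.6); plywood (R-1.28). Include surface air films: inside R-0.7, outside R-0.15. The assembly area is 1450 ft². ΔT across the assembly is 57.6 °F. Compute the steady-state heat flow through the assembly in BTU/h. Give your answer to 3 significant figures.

R_total = 0.7 + 40.6 + 1.28 + 0.15 = 42.73 ft²·°F·h/BTU
Q = A·ΔT/R = 1450 × 57.6 / 42.73 = 1955 BTU/h

1950 BTU/h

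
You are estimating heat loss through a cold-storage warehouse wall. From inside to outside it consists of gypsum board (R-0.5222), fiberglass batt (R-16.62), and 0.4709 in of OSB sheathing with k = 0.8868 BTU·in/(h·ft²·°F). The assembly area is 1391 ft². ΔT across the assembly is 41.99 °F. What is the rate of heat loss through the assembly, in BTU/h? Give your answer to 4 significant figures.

0.4709/0.8868 = 0.53101
R_total = 0.5222 + 16.62 + 0.53101 = 17.673 ft²·°F·h/BTU
Q = A·ΔT/R = 1391 × 41.99 / 17.673 = 3304.9 BTU/h

3305 BTU/h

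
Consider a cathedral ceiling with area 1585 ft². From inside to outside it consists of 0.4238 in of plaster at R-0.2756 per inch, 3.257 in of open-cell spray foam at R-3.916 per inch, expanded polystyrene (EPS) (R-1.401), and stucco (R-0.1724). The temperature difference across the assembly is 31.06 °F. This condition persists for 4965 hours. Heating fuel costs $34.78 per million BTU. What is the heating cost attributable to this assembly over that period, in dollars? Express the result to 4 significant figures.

588.5 dollars

0.4238 × 0.2756 = 0.1168
3.257 × 3.916 = 12.754
R_total = 0.1168 + 12.754 + 1.401 + 0.1724 = 14.445 ft²·°F·h/BTU
Q = 1585 × 31.06 / 14.445 = 3408.2 BTU/h
E = 3408.2 × 4965 = 16922000 BTU
Cost = 16922000/10⁶ × 34.78 = $588.54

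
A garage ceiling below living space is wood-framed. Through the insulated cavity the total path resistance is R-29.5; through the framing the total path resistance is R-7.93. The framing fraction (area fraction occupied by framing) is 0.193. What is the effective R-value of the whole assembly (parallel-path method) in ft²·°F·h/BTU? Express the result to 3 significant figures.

19.3 ft²·°F·h/BTU

U_eff = 0.807/29.5 + 0.193/7.93 = 0.02736 + 0.02434 = 0.05169
R_eff = 1/U_eff = 19.34 ft²·°F·h/BTU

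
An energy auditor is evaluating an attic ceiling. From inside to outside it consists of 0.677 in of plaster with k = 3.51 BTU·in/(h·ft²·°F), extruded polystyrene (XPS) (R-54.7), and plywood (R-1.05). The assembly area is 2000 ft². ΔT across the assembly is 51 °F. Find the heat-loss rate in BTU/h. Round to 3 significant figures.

0.677/3.51 = 0.1929
R_total = 0.1929 + 54.7 + 1.05 = 55.94 ft²·°F·h/BTU
Q = A·ΔT/R = 2000 × 51 / 55.94 = 1823 BTU/h

1820 BTU/h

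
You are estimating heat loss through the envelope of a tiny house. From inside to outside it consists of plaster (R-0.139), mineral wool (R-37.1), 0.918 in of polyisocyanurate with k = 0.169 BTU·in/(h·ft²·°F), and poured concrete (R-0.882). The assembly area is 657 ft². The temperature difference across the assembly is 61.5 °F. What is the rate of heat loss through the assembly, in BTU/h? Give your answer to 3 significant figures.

0.918/0.169 = 5.432
R_total = 0.139 + 37.1 + 5.432 + 0.882 = 43.55 ft²·°F·h/BTU
Q = A·ΔT/R = 657 × 61.5 / 43.55 = 927.7 BTU/h

928 BTU/h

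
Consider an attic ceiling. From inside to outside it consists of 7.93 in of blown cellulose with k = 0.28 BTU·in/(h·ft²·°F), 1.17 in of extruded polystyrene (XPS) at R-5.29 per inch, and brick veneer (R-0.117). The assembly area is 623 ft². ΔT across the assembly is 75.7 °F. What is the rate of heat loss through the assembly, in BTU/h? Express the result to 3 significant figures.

7.93/0.28 = 28.32
1.17 × 5.29 = 6.189
R_total = 28.32 + 6.189 + 0.117 = 34.63 ft²·°F·h/BTU
Q = A·ΔT/R = 623 × 75.7 / 34.63 = 1362 BTU/h

1360 BTU/h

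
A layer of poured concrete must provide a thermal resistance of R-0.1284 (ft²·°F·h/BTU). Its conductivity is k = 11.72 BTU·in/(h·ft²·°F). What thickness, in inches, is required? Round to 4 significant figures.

L = R × k = 0.1284 × 11.72 = 1.5048 in

1.505 in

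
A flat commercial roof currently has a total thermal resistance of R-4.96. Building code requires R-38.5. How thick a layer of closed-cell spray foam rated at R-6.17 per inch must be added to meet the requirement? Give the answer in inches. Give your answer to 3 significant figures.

5.44 in

ΔR = 38.5 − 4.96 = 33.54 ft²·°F·h/BTU
L = ΔR / (R/in) = 33.54/6.17 = 5.436 in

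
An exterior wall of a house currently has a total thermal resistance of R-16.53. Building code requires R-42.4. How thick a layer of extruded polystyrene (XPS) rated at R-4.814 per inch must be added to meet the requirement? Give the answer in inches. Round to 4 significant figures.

ΔR = 42.4 − 16.53 = 25.87 ft²·°F·h/BTU
L = ΔR / (R/in) = 25.87/4.814 = 5.3739 in

5.374 in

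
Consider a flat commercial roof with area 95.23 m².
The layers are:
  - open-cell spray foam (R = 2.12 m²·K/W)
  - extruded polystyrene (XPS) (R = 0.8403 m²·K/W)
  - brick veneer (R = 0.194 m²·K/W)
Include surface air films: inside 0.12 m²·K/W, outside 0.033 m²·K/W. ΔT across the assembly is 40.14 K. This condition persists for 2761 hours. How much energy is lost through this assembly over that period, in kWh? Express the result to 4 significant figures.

R_total = 0.12 + 2.12 + 0.8403 + 0.194 + 0.033 = 3.3073 m²·K/W
Q = 95.23 × 40.14 / 3.3073 = 1155.8 W
E = 1155.8 W × 2761 h / 1000 = 3191.1 kWh

3191 kWh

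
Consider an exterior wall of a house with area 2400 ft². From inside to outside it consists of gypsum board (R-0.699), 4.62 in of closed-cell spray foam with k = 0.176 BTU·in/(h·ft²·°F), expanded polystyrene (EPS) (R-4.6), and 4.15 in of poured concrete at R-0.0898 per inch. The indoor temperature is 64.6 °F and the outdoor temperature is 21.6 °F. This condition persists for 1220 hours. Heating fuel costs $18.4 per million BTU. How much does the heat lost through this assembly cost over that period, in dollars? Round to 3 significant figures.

4.62/0.176 = 26.25
4.15 × 0.0898 = 0.3727
R_total = 0.699 + 26.25 + 4.6 + 0.3727 = 31.92 ft²·°F·h/BTU
Q = 2400 × (64.6 − 21.6) / 31.92 = 3233 BTU/h
E = 3233 × 1220 = 3944000 BTU
Cost = 3944000/10⁶ × 18.4 = $72.57

72.6 dollars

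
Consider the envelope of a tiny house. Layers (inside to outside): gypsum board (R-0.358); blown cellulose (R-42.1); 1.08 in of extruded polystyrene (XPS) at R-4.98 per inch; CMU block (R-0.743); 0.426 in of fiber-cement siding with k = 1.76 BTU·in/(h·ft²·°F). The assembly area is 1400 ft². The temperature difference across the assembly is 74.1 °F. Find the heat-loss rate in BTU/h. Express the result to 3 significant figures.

1.08 × 4.98 = 5.378
0.426/1.76 = 0.242
R_total = 0.358 + 42.1 + 5.378 + 0.743 + 0.242 = 48.82 ft²·°F·h/BTU
Q = A·ΔT/R = 1400 × 74.1 / 48.82 = 2125 BTU/h

2120 BTU/h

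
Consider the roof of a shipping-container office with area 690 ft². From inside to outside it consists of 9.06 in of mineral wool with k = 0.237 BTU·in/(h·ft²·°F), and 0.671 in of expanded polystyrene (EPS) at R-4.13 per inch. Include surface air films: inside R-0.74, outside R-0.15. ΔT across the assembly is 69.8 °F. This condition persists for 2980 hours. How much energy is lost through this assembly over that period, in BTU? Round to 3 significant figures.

9.06/0.237 = 38.23
0.671 × 4.13 = 2.771
R_total = 0.74 + 38.23 + 2.771 + 0.15 = 41.89 ft²·°F·h/BTU
Q = 690 × 69.8 / 41.89 = 1150 BTU/h
E = 1150 × 2980 = 3426000 BTU

3430000 BTU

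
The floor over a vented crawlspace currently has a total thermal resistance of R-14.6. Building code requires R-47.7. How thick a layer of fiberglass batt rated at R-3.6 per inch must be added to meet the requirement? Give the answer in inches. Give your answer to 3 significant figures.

ΔR = 47.7 − 14.6 = 33.1 ft²·°F·h/BTU
L = ΔR / (R/in) = 33.1/3.6 = 9.194 in

9.19 in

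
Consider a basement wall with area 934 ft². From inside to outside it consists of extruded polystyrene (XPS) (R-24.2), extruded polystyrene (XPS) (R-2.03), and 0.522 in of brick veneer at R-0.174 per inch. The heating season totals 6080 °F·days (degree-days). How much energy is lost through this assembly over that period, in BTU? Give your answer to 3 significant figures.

0.522 × 0.174 = 0.09083
R_total = 24.2 + 2.03 + 0.09083 = 26.32 ft²·°F·h/BTU
E = A × HDD × 24 / R = 934 × 6080 × 24 / 26.32 = 5178000 BTU

5180000 BTU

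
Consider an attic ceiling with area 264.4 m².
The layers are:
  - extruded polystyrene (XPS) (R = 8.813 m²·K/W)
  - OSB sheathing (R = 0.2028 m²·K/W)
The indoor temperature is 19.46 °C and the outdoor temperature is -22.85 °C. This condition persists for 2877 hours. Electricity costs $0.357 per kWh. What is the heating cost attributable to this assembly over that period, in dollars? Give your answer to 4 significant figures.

1274 dollars

R_total = 8.813 + 0.2028 = 9.0158 m²·K/W
Q = 264.4 × (19.46 − (-22.85)) / 9.0158 = 1240.8 W
E = 1240.8 W × 2877 h / 1000 = 3569.8 kWh
Cost = 3569.8 × 0.357 = $1274.4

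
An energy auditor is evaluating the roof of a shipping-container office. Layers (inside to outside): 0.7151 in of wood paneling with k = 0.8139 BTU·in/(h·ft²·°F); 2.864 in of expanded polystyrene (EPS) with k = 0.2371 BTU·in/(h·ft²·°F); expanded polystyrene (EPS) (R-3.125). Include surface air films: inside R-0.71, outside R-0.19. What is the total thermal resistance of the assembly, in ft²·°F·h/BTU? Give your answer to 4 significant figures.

0.7151/0.8139 = 0.87861
2.864/0.2371 = 12.079
R_total = 0.71 + 0.87861 + 12.079 + 3.125 + 0.19 = 16.983 ft²·°F·h/BTU

16.98 ft²·°F·h/BTU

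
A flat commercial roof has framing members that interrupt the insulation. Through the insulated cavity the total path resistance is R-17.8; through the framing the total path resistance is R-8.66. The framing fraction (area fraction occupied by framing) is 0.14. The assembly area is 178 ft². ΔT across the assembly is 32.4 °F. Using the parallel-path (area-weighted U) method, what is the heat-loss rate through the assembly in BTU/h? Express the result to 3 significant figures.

U_eff = 0.86/17.8 + 0.14/8.66 = 0.04831 + 0.01617 = 0.06448
R_eff = 1/U_eff = 15.51 ft²·°F·h/BTU
Q = 178 × 32.4 / 15.51 = 371.9 BTU/h

372 BTU/h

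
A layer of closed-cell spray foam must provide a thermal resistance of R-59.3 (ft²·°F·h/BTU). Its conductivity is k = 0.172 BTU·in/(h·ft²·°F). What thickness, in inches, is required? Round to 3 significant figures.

L = R × k = 59.3 × 0.172 = 10.2 in

10.2 in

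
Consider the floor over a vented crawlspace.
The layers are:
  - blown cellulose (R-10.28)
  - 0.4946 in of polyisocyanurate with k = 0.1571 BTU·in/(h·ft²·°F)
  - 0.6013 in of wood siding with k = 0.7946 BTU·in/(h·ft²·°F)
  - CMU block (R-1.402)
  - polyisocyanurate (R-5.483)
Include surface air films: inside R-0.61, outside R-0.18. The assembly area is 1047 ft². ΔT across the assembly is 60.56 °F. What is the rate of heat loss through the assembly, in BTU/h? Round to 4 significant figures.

0.4946/0.1571 = 3.1483
0.6013/0.7946 = 0.75673
R_total = 0.61 + 10.28 + 3.1483 + 0.75673 + 1.402 + 5.483 + 0.18 = 21.86 ft²·°F·h/BTU
Q = A·ΔT/R = 1047 × 60.56 / 21.86 = 2900.6 BTU/h

2901 BTU/h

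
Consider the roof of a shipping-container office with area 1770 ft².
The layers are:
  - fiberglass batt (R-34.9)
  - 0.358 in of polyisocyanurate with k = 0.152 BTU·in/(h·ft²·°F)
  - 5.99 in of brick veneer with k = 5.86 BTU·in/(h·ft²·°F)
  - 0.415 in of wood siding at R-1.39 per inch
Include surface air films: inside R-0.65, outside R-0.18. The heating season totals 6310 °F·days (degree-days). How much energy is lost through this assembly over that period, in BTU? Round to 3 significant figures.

6750000 BTU

0.358/0.152 = 2.355
5.99/5.86 = 1.022
0.415 × 1.39 = 0.5768
R_total = 0.65 + 34.9 + 2.355 + 1.022 + 0.5768 + 0.18 = 39.68 ft²·°F·h/BTU
E = A × HDD × 24 / R = 1770 × 6310 × 24 / 39.68 = 6755000 BTU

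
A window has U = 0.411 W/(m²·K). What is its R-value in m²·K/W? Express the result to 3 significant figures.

R = 1/U = 1/0.411 = 2.433

2.43 m²·K/W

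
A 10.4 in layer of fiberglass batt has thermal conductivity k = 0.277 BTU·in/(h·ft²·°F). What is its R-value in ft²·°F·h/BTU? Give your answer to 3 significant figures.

R = L/k = 10.4/0.277 = 37.55 ft²·°F·h/BTU

37.5 ft²·°F·h/BTU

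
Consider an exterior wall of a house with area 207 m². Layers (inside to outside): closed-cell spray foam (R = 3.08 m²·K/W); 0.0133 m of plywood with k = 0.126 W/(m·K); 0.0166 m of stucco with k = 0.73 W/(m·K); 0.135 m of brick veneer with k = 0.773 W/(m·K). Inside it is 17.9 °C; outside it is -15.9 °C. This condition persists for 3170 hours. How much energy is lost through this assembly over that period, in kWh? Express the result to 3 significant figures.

0.0133/0.126 = 0.1056
0.0166/0.73 = 0.02274
0.135/0.773 = 0.1746
R_total = 3.08 + 0.1056 + 0.02274 + 0.1746 = 3.383 m²·K/W
Q = 207 × (17.9 − (-15.9)) / 3.383 = 2068 W
E = 2068 W × 3170 h / 1000 = 6556 kWh

6560 kWh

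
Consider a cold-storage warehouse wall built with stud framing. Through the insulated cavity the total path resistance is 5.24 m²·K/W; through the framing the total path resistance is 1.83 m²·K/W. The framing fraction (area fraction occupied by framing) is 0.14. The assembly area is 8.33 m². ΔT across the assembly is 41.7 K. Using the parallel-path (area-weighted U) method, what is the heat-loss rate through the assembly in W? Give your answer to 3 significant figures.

U_eff = 0.86/5.24 + 0.14/1.83 = 0.1641 + 0.0765 = 0.2406
R_eff = 1/U_eff = 4.156 m²·K/W
Q = 8.33 × 41.7 / 4.156 = 83.58 W

83.6 W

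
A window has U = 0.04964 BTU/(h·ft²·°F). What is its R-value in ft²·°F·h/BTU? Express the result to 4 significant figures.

20.15 ft²·°F·h/BTU

R = 1/U = 1/0.04964 = 20.145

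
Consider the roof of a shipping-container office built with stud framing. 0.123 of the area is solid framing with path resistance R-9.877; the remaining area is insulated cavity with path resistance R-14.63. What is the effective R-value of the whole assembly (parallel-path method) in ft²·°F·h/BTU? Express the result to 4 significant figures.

13.81 ft²·°F·h/BTU

U_eff = 0.877/14.63 + 0.123/9.877 = 0.059945 + 0.012453 = 0.072398
R_eff = 1/U_eff = 13.812 ft²·°F·h/BTU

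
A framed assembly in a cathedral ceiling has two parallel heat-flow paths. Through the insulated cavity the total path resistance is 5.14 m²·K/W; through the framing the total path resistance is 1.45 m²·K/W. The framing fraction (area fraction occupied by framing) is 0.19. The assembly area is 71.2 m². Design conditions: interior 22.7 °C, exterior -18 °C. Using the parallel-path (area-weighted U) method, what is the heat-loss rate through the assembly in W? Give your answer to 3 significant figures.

U_eff = 0.81/5.14 + 0.19/1.45 = 0.1576 + 0.131 = 0.2886
R_eff = 1/U_eff = 3.465 m²·K/W
Q = 71.2 × (22.7 − (-18)) / 3.465 = 836.4 W

836 W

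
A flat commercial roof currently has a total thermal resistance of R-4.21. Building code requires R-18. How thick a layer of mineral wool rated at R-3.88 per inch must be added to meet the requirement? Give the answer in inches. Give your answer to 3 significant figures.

ΔR = 18 − 4.21 = 13.79 ft²·°F·h/BTU
L = ΔR / (R/in) = 13.79/3.88 = 3.554 in

3.55 in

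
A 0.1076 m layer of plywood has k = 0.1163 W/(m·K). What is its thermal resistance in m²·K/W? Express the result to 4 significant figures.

R = L/k = 0.1076/0.1163 = 0.92519 m²·K/W

0.9252 m²·K/W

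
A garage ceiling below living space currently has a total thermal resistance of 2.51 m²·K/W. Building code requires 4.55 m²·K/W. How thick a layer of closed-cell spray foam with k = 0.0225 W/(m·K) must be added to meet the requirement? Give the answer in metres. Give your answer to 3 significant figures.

0.0459 m

ΔR = 4.55 − 2.51 = 2.04 m²·K/W
L = ΔR × k = 2.04 × 0.0225 = 0.0459 m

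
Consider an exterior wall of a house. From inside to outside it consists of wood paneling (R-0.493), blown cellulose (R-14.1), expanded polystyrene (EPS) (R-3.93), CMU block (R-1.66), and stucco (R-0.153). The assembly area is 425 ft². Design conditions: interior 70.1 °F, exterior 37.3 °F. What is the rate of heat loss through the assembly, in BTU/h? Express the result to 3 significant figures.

R_total = 0.493 + 14.1 + 3.93 + 1.66 + 0.153 = 20.34 ft²·°F·h/BTU
Q = A·ΔT/R = 425 × (70.1 − 37.3) / 20.34 = 685.5 BTU/h

685 BTU/h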